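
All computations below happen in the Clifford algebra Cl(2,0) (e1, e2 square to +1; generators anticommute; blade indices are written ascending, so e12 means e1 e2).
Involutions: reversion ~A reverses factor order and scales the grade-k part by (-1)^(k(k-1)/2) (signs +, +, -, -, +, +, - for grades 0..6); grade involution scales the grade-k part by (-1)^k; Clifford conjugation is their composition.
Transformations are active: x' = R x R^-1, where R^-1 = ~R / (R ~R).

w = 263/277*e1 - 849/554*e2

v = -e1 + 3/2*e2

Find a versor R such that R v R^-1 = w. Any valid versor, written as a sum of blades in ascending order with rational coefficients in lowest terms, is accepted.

Why this works: both vectors square to 13/4, so q(v) = q(w) and R = v + w = -14/277*e1 - 9/277*e2 carries v to w — its own direction survives, the complement (v - w)/2 flips.
Answer: -14/277*e1 - 9/277*e2


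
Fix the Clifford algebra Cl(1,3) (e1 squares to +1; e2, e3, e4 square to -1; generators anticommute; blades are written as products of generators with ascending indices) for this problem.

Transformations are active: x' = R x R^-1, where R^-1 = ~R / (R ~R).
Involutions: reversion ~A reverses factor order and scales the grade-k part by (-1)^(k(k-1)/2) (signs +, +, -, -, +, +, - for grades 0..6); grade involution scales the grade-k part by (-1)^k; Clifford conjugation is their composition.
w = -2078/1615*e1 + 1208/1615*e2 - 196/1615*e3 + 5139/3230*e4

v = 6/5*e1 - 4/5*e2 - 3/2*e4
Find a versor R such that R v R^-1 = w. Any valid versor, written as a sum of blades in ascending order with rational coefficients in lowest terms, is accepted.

Key observation: q(v) = q(w) = -29/20 (sandwiches preserve the norm), so R = v + w = -28/323*e1 - 84/1615*e2 - 196/1615*e3 + 147/1615*e4 works whenever it is invertible — the component of v along it is kept and (v - w)/2 reverses, sending v to w.
Answer: -28/323*e1 - 84/1615*e2 - 196/1615*e3 + 147/1615*e4


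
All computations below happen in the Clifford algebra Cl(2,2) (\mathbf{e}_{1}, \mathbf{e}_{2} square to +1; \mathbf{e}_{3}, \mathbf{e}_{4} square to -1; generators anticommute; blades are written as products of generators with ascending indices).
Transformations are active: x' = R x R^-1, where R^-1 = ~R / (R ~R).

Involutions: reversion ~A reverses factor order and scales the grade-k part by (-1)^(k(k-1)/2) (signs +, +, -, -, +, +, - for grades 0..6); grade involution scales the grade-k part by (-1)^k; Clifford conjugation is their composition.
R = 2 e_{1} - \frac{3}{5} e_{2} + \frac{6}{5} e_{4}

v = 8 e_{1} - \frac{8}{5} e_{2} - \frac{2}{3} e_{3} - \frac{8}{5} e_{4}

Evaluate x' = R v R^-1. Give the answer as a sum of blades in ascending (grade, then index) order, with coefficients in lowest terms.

~R = 2 e_{1} - \frac{3}{5} e_{2} + \frac{6}{5} e_{4}, and R ~R = \frac{73}{25}, so R^-1 = ~R / (\frac{73}{25}).
R v = \frac{472}{25} + \frac{8}{5} e_{1} e_{2} - \frac{4}{3} e_{1} e_{3} - \frac{64}{5} e_{1} e_{4} + \frac{2}{5} e_{2} e_{3} + \frac{72}{25} e_{2} e_{4} + \frac{4}{5} e_{3} e_{4}
Answer: \frac{1304}{73} e_{1} - \frac{2248}{365} e_{2} + \frac{2}{3} e_{3} + \frac{6248}{365} e_{4}


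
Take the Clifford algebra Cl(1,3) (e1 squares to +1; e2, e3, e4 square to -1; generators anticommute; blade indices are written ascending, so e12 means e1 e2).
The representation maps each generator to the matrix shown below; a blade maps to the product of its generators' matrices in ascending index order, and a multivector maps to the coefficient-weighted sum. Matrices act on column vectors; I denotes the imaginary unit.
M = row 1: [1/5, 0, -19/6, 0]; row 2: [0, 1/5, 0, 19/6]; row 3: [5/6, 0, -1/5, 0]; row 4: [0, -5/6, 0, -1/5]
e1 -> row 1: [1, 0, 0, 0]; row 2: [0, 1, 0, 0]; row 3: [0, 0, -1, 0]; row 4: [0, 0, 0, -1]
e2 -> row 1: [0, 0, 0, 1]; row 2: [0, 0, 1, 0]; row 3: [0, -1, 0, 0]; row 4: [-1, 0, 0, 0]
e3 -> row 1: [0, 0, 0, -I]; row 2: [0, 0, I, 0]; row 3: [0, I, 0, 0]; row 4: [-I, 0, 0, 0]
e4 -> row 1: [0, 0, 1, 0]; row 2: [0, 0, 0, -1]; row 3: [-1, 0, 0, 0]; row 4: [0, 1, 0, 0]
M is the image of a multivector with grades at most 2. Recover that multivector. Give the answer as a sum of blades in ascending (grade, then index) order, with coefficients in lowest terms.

Method: the blade images are trace-orthogonal — tr(rho(e_A) rho(e_B)^-1) = 4 if A = B and 0 otherwise — and rho(e_A)^-1 = (e_A)^2 * rho(e_A) with (e_A)^2 = +1 or -1, so the coefficient of e_A in the preimage is (e_A)^2 * tr(M rho(e_A))/4.
Nonzero projections over blades of grade <= 2: e1: (e1)^2 = +1, tr(M rho(e1)) = 4/5, coefficient 1/5; e4: (e4)^2 = -1, tr(M rho(e4)) = 8, coefficient -2; e14: (e14)^2 = +1, tr(M rho(e14)) = -14/3, coefficient -7/6. Every other blade of grade <= 2 projects to 0.
Answer: 1/5*e1 - 2*e4 - 7/6*e14


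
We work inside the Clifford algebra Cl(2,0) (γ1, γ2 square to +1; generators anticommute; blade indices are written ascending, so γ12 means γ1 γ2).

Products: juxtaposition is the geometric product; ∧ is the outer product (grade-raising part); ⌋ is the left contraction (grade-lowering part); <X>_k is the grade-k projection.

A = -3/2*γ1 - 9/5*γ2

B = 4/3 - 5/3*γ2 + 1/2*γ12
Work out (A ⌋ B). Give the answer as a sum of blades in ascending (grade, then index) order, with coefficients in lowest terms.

step 1: 3 + 9/10*γ1 - 3/4*γ2
Answer: 3 + 9/10*γ1 - 3/4*γ2


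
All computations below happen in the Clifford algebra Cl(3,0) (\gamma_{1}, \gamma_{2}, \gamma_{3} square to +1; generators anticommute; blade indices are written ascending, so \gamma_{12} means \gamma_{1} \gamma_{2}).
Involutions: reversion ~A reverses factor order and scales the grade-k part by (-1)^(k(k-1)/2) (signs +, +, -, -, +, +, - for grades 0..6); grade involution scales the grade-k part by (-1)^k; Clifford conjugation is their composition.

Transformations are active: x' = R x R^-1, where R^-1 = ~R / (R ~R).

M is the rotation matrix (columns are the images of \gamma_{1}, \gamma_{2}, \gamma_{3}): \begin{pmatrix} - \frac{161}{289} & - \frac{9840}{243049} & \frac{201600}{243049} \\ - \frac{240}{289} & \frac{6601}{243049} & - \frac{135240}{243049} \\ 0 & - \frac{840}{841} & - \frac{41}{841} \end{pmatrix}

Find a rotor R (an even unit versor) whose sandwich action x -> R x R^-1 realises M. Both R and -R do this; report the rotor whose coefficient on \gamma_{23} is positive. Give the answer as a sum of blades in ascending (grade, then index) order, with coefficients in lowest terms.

Method: write R = a + b12*\gamma_{12} + b13*\gamma_{13} + b23*\gamma_{23} with a^2 + b12^2 + b13^2 + b23^2 = 1 (so R^-1 = ~R). Expanding the columns R e_j ~R gives tr M = 4a^2 - 1 and, from the antisymmetric part, M21 - M12 = -4a*b12, M13 - M31 = 4a*b13, M32 - M23 = -4a*b23.
Here tr M = -\frac{140649}{243049}, so a^2 = (1 + tr M)/4 = \frac{25600}{243049} and a = ±\frac{160}{493}. Taking a = \frac{160}{493}: M21 - M12 = -\frac{192000}{243049}, M13 - M31 = \frac{201600}{243049}, M32 - M23 = -\frac{107520}{243049}, giving b12 = \frac{300}{493}, b13 = \frac{315}{493}, b23 = \frac{168}{493}, i.e. R = \frac{160}{493} + \frac{300}{493} \gamma_{12} + \frac{315}{493} \gamma_{13} + \frac{168}{493} \gamma_{23}.
Its \gamma_{23} coefficient is already positive.
Answer: \frac{160}{493} + \frac{300}{493} \gamma_{12} + \frac{315}{493} \gamma_{13} + \frac{168}{493} \gamma_{23}. Note: both R and -R realise this M (trace -\frac{140649}{243049}); the covering map identifies them, and the \gamma_{23}-coefficient sign is the tie-breaker.


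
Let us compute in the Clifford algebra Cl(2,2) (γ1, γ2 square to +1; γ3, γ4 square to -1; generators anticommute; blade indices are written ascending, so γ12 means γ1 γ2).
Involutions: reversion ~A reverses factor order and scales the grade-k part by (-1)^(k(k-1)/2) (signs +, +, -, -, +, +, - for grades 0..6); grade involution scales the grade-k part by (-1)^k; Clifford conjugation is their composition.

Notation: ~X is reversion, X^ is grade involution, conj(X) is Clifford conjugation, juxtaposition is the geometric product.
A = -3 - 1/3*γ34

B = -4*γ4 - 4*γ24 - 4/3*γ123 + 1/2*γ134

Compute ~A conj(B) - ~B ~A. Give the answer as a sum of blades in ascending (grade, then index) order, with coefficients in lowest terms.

first term: -1/6*γ1 - 4/3*γ3 - 12*γ4 - 4/3*γ23 - 12*γ24 + 4*γ123 - 4/9*γ124 - 3/2*γ134
second term: 1/6*γ1 - 4/3*γ3 + 12*γ4 + 4/3*γ23 - 12*γ24 - 4*γ123 - 4/9*γ124 + 3/2*γ134
Answer: -1/3*γ1 - 24*γ4 - 8/3*γ23 + 8*γ123 - 3*γ134


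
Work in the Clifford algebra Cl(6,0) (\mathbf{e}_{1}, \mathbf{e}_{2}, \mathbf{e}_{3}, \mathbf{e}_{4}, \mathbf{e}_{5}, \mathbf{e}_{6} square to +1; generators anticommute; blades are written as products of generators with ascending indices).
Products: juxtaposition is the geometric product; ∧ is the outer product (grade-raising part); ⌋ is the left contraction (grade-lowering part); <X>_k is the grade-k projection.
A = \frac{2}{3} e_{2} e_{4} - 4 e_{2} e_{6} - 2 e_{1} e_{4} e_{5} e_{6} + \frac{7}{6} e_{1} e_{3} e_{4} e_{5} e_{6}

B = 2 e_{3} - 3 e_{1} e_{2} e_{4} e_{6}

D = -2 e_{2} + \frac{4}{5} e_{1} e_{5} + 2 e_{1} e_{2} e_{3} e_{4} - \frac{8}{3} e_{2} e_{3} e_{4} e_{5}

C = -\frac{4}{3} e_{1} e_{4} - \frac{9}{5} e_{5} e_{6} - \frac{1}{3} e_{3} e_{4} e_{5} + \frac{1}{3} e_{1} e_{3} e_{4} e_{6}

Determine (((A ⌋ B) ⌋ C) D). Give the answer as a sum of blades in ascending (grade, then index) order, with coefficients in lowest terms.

step 1: 12 e_{1} e_{4} + 2 e_{1} e_{6}
step 2: 16 - \frac{2}{3} e_{3} e_{4} + 4 e_{3} e_{6}
step 3: -32 e_{2} + \frac{4}{3} e_{1} e_{2} + \frac{64}{5} e_{1} e_{5} - \frac{16}{9} e_{2} e_{5} + \frac{4}{3} e_{2} e_{3} e_{4} - 8 e_{2} e_{3} e_{6} + 32 e_{1} e_{2} e_{3} e_{4} + 8 e_{1} e_{2} e_{4} e_{6} - \frac{8}{15} e_{1} e_{3} e_{4} e_{5} - \frac{16}{5} e_{1} e_{3} e_{5} e_{6} - \frac{128}{3} e_{2} e_{3} e_{4} e_{5} + \frac{32}{3} e_{2} e_{4} e_{5} e_{6}
Answer: -32 e_{2} + \frac{4}{3} e_{1} e_{2} + \frac{64}{5} e_{1} e_{5} - \frac{16}{9} e_{2} e_{5} + \frac{4}{3} e_{2} e_{3} e_{4} - 8 e_{2} e_{3} e_{6} + 32 e_{1} e_{2} e_{3} e_{4} + 8 e_{1} e_{2} e_{4} e_{6} - \frac{8}{15} e_{1} e_{3} e_{4} e_{5} - \frac{16}{5} e_{1} e_{3} e_{5} e_{6} - \frac{128}{3} e_{2} e_{3} e_{4} e_{5} + \frac{32}{3} e_{2} e_{4} e_{5} e_{6}


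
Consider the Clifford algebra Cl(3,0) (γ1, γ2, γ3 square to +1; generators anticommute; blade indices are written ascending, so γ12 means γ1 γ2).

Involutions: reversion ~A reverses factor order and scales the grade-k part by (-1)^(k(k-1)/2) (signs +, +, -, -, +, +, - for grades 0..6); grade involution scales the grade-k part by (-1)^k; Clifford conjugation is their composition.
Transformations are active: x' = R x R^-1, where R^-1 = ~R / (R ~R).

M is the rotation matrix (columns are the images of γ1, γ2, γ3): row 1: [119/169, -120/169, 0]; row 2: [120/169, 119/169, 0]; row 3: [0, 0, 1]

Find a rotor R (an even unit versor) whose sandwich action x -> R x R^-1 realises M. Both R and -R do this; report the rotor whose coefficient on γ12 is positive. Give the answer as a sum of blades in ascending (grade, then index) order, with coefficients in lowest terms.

Method: write R = a + b12*γ12 + b13*γ13 + b23*γ23 with a^2 + b12^2 + b13^2 + b23^2 = 1 (so R^-1 = ~R). Expanding the columns R e_j ~R gives tr M = 4a^2 - 1 and, from the antisymmetric part, M21 - M12 = -4a*b12, M13 - M31 = 4a*b13, M32 - M23 = -4a*b23.
Here tr M = 407/169, so a^2 = (1 + tr M)/4 = 144/169 and a = ±12/13. Taking a = 12/13: M21 - M12 = 240/169, M13 - M31 = 0, M32 - M23 = 0, giving b12 = -5/13, b13 = 0, b23 = 0, i.e. R = 12/13 - 5/13*γ12.
Its γ12 coefficient is negative, so report the other preimage -R.
Answer: -12/13 + 5/13*γ12. Key observation: the double cover Spin(3) -> SO(3) sends R and -R to the same matrix (trace 407/169 here), so the stated sign of the γ12 coefficient is what selects one sheet.


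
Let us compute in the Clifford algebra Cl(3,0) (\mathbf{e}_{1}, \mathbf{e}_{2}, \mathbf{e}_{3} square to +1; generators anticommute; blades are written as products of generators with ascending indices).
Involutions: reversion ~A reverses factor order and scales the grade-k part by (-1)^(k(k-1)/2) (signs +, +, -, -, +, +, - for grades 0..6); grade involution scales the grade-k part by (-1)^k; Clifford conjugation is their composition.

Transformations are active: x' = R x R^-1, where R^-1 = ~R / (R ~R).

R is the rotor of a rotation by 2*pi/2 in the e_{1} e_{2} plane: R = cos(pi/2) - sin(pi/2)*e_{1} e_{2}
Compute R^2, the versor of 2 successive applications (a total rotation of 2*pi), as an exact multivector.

Rotor phase runs at HALF the rotation angle; powers of one rotor simply add phase, so after 2 steps in e_{1} e_{2} the phase is 2*pi/2 = \pi and R^2 = cos(\pi) - sin(\pi)*e_{1} e_{2}.
cos(\pi) = -1 and sin(\pi) = 0, so R^2 = -1. The total rotation 2*pi is 1 full turn, so every vector returns to itself, yet the rotor is -1, on the OTHER sheet of the double cover (an odd number of 2*pi turns).
Answer: -1


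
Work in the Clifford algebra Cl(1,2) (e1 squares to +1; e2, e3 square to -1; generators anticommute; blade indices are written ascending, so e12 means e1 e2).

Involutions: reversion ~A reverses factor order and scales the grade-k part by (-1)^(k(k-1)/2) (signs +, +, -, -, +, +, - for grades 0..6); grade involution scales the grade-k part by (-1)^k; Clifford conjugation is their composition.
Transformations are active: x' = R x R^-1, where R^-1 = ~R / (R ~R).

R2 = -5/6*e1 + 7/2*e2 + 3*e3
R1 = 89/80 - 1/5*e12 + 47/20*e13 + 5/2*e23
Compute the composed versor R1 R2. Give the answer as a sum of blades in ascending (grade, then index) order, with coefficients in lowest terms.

Distribute over the terms of R2 (each basis-blade product reordered to ascending indices, repeated generators contracted through their squares):
R1 (-5/6*e1) = -89/96*e1 - 1/6*e2 + 47/24*e3 - 25/12*e123
R1 (7/2*e2) = 7/10*e1 + 623/160*e2 + 35/4*e3 - 329/40*e123
R1 (3*e3) = -141/20*e1 - 15/2*e2 + 267/80*e3 - 3/5*e123
Summing the partial products and collecting blades:
Answer: -3493/480*e1 - 1811/480*e2 + 3371/240*e3 - 1309/120*e123


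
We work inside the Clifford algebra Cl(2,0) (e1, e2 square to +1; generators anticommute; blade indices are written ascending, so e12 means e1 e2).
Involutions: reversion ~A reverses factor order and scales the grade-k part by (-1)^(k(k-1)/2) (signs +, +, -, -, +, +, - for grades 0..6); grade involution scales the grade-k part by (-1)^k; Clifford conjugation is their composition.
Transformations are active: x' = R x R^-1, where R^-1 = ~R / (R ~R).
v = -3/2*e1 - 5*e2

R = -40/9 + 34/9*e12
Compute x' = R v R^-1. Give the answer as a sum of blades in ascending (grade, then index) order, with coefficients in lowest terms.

~R = -40/9 - 34/9*e12, and R ~R = 2756/81, so R^-1 = ~R / (2756/81).
R v = -110/9*e1 + 251/9*e2
Answer: 6467/1378*e1 - 1575/689*e2


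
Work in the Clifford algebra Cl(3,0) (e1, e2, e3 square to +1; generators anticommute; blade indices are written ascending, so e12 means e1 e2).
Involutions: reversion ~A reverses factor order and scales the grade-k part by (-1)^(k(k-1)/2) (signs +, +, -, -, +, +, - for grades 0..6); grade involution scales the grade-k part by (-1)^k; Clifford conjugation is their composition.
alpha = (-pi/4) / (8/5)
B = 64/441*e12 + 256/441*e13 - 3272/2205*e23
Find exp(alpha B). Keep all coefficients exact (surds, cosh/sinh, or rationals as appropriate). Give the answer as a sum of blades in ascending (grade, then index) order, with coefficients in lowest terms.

B^2 term by term: the squares give (64/441)^2*(e12)^2 + (256/441)^2*(e13)^2 + (-3272/2205)^2*(e23)^2 = 4096/194481*(-1) + 65536/194481*(-1) + 10705984/4862025*(-1) = -64/25 (each basis 2-blade squares to minus the product of its generators' squares); cross terms between blades sharing an index anticommute and cancel. So B^2 = -64/25.
B^2 = -64/25 — since the square is negative, the closed form is circular: l = 8/5, alpha*l = -pi/4, so exp(alpha B) = cos(-pi/4) + (sin(-pi/4)/(8/5))*B = sqrt(2)/2 + (-5*sqrt(2)/16)*B.
Answer: sqrt(2)/2 - 20*sqrt(2)/441*e12 - 80*sqrt(2)/441*e13 + 409*sqrt(2)/882*e23


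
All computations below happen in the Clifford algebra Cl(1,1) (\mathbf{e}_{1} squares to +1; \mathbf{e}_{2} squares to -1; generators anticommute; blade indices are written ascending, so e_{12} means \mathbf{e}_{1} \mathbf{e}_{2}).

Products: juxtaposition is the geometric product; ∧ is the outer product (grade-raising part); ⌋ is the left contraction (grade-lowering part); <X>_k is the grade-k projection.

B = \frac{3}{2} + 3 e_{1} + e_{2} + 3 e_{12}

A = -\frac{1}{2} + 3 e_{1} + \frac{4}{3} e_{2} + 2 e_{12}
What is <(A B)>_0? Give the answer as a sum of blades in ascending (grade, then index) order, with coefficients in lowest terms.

step 1: \frac{155}{12} + 5 e_{1} + \frac{9}{2} e_{2} + \frac{1}{2} e_{12}
step 2: \frac{155}{12}
Answer: \frac{155}{12}


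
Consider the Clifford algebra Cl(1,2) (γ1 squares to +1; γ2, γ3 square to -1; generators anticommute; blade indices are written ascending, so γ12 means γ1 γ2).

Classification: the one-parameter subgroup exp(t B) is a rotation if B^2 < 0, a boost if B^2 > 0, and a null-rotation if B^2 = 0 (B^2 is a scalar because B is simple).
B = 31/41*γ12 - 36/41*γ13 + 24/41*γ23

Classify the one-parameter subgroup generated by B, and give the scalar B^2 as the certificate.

B^2 term by term: the squares give (31/41)^2*(γ12)^2 + (-36/41)^2*(γ13)^2 + (24/41)^2*(γ23)^2 = 961/1681*(+1) + 1296/1681*(+1) + 576/1681*(-1) = 1 (each basis 2-blade squares to minus the product of its generators' squares); cross terms between blades sharing an index anticommute and cancel. So B^2 = 1.
Answer: boost, certificate B^2 = 1. Check the certificate: B^2 = 1, and that sign is decisive whatever form B takes.


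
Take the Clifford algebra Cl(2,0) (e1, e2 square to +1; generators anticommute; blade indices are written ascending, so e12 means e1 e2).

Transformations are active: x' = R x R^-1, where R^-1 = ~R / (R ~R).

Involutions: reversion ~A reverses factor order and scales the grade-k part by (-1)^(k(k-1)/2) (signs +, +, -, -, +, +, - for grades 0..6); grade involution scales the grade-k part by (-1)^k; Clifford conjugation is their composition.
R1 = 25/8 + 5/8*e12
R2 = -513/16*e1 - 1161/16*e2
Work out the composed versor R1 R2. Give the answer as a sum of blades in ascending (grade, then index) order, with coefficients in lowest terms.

Distribute over the terms of R1 (each basis-blade product reordered to ascending indices, repeated generators contracted through their squares):
(25/8) R2 = -12825/128*e1 - 29025/128*e2
(5/8*e12) R2 = -5805/128*e1 + 2565/128*e2
Summing the partial products and collecting blades:
Answer: -9315/64*e1 - 6615/32*e2


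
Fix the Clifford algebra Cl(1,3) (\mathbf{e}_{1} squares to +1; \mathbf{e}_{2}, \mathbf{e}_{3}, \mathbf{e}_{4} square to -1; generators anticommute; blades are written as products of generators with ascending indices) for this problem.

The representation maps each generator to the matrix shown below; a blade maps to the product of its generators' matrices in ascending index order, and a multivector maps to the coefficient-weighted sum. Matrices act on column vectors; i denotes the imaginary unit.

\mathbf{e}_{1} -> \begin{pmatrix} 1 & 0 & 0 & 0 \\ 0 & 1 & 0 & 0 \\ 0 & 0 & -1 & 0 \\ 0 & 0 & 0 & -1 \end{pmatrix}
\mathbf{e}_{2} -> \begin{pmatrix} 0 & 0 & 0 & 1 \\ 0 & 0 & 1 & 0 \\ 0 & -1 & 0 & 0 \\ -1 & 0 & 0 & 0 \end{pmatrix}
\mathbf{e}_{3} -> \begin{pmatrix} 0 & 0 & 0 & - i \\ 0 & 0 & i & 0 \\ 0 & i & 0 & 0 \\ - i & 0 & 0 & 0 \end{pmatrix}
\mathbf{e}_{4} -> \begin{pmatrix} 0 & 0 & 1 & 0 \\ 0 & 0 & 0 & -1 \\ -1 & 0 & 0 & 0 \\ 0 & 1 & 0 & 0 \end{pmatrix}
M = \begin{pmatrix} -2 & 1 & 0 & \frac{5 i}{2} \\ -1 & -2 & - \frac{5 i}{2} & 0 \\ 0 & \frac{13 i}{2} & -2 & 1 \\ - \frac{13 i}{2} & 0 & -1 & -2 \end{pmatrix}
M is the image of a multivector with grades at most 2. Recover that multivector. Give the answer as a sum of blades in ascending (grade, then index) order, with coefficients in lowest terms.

Method: the blade images are trace-orthogonal — tr(rho(e_A) rho(e_B)^-1) = 4 if A = B and 0 otherwise — and rho(e_A)^-1 = (e_A)^2 * rho(e_A) with (e_A)^2 = +1 or -1, so the coefficient of e_A in the preimage is (e_A)^2 * tr(M rho(e_A))/4.
Nonzero projections over blades of grade <= 2: 1: (1)^2 = +1, tr(M 1) = -8, coefficient -2; e_{3}: (e_{3})^2 = -1, tr(M rho(e_{3})) = -8, coefficient 2; e_{1} e_{3}: (e_{1} e_{3})^2 = +1, tr(M rho(e_{1} e_{3})) = -18, coefficient -\frac{9}{2}; e_{2} e_{4}: (e_{2} e_{4})^2 = -1, tr(M rho(e_{2} e_{4})) = -4, coefficient 1. Every other blade of grade <= 2 projects to 0.
Answer: -2 + 2 e_{3} - \frac{9}{2} e_{1} e_{3} + e_{2} e_{4}


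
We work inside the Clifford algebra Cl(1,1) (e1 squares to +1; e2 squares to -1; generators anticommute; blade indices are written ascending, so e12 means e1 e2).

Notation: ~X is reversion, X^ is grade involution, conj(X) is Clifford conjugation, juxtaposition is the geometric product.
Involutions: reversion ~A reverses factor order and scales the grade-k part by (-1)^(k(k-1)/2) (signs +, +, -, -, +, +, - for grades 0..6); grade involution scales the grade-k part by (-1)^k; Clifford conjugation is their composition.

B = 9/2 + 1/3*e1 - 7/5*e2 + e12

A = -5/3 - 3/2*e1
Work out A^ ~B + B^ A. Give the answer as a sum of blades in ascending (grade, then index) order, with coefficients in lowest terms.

first term: -7 + 223/36*e1 + 5/6*e2 - 13/30*e12
second term: -7 - 223/36*e1 - 5/6*e2 + 13/30*e12
Answer: -14


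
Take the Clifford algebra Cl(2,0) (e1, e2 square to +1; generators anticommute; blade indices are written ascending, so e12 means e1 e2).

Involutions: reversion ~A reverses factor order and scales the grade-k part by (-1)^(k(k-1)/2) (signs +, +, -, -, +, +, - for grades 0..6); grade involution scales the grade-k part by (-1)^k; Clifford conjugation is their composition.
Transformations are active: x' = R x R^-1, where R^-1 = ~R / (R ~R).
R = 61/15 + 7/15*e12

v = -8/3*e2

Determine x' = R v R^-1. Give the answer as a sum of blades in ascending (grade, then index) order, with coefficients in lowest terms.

~R = 61/15 - 7/15*e12, and R ~R = 754/45, so R^-1 = ~R / (754/45).
R v = -56/45*e1 - 488/45*e2
Answer: -3416/5655*e1 - 4896/1885*e2


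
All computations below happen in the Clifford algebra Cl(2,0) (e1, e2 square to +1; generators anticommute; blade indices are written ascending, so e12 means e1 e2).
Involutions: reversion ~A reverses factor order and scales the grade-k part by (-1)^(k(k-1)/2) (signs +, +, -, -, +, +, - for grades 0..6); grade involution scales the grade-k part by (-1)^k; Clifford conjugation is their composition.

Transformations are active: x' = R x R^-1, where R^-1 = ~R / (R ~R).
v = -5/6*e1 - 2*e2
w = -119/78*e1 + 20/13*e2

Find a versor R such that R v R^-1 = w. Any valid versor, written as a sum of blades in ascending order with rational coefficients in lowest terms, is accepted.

Why this works: both vectors square to 169/36, so q(v) = q(w) and R = v + w = -92/39*e1 - 6/13*e2 carries v to w — its own direction survives, the complement (v - w)/2 flips.
Answer: -92/39*e1 - 6/13*e2


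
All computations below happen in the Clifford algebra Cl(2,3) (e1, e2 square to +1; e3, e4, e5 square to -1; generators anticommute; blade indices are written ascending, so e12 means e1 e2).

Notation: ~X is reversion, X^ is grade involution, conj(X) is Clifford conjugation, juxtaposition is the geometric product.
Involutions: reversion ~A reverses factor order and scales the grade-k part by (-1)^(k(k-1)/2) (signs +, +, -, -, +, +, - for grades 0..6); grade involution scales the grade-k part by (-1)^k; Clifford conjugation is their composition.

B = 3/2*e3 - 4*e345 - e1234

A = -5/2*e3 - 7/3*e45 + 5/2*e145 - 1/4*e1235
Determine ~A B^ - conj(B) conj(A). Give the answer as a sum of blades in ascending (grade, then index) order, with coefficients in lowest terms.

first term: -15/4 - 28/3*e3 + 10*e13 + 41/4*e45 - 7/2*e124 + 3/8*e125 + 5/2*e235 - 7/2*e345 - 7/3*e1235 + 15/4*e1345
second term: 15/4 + 28/3*e3 - 10*e13 + 39/4*e45 - 3/2*e124 - 3/8*e125 - 5/2*e235 - 7/2*e345 + 7/3*e1235 + 15/4*e1345
Answer: -15/2 - 56/3*e3 + 20*e13 + 1/2*e45 - 2*e124 + 3/4*e125 + 5*e235 - 14/3*e1235


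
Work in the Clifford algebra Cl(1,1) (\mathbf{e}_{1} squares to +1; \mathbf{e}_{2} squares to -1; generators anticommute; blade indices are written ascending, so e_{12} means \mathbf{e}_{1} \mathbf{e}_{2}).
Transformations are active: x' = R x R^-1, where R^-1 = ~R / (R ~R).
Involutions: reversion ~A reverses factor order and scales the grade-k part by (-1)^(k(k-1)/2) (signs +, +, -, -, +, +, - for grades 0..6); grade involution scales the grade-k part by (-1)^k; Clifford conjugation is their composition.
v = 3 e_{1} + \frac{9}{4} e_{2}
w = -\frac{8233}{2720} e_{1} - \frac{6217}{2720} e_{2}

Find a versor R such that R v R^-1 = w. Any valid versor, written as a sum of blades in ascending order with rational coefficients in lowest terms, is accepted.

Since q(v) = q(w) = \frac{63}{16}, the sum R = v + w = -\frac{73}{2720} e_{1} - \frac{97}{2720} e_{2} does the job whenever invertible.
Answer: -\frac{73}{2720} e_{1} - \frac{97}{2720} e_{2}


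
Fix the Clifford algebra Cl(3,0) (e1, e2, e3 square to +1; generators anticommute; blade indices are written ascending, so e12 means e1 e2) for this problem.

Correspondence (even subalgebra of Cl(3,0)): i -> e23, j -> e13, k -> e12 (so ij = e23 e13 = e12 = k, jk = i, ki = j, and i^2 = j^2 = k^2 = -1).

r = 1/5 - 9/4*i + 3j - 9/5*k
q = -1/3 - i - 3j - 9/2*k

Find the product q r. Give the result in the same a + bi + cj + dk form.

In blades: q = -1/3 - 9/2*e12 - 3*e13 - e23, r = 1/5 - 9/5*e12 + 3*e13 - 9/4*e23.
Distribute q over r term by term (generator squares from the signature, products reordered to ascending indices): (-1/3)*r = -1/15 + 3/5*e12 - e13 + 3/4*e23; (-9/2*e12)*r = -81/10 - 9/10*e12 + 81/8*e13 + 27/2*e23; (-3*e13)*r = 9 - 27/4*e12 - 3/5*e13 + 27/5*e23; (-e23)*r = -9/4 - 3*e12 - 9/5*e13 - 1/5*e23.
Sum: -17/12 - 201/20*e12 + 269/40*e13 + 389/20*e23; translating back through the correspondence:
Answer: -17/12 + 389/20*i + 269/40*j - 201/20*k


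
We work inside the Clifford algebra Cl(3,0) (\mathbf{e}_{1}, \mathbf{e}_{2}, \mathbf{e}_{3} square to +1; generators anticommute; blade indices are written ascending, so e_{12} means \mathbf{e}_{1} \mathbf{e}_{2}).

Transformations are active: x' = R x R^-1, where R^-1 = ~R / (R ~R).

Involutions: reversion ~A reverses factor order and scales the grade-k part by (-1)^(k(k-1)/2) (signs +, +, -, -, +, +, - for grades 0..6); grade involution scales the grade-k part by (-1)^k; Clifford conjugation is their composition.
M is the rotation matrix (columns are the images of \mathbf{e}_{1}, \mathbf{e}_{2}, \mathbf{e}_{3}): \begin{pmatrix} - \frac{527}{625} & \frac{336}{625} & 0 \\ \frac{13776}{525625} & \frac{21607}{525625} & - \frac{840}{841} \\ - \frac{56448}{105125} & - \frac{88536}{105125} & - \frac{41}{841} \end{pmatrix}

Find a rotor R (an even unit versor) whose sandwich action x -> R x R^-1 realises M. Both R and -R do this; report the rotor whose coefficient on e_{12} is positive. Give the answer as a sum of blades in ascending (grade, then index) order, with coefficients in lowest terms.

Method: write R = a + b12*e_{12} + b13*e_{13} + b23*e_{23} with a^2 + b12^2 + b13^2 + b23^2 = 1 (so R^-1 = ~R). Expanding the columns R e_j ~R gives tr M = 4a^2 - 1 and, from the antisymmetric part, M21 - M12 = -4a*b12, M13 - M31 = 4a*b13, M32 - M23 = -4a*b23.
Here tr M = -\frac{17889}{21025}, so a^2 = (1 + tr M)/4 = \frac{784}{21025} and a = ±\frac{28}{145}. Taking a = \frac{28}{145}: M21 - M12 = -\frac{10752}{21025}, M13 - M31 = \frac{56448}{105125}, M32 - M23 = \frac{16464}{105125}, giving b12 = \frac{96}{145}, b13 = \frac{504}{725}, b23 = -\frac{147}{725}, i.e. R = \frac{28}{145} + \frac{96}{145} e_{12} + \frac{504}{725} e_{13} - \frac{147}{725} e_{23}.
Its e_{12} coefficient is already positive.
Answer: \frac{28}{145} + \frac{96}{145} e_{12} + \frac{504}{725} e_{13} - \frac{147}{725} e_{23}. Why the constraint matters: R and -R act identically through the sandwich — M has trace -\frac{17889}{21025} either way — so only the sign condition on e_{12} picks one of the two preimages.


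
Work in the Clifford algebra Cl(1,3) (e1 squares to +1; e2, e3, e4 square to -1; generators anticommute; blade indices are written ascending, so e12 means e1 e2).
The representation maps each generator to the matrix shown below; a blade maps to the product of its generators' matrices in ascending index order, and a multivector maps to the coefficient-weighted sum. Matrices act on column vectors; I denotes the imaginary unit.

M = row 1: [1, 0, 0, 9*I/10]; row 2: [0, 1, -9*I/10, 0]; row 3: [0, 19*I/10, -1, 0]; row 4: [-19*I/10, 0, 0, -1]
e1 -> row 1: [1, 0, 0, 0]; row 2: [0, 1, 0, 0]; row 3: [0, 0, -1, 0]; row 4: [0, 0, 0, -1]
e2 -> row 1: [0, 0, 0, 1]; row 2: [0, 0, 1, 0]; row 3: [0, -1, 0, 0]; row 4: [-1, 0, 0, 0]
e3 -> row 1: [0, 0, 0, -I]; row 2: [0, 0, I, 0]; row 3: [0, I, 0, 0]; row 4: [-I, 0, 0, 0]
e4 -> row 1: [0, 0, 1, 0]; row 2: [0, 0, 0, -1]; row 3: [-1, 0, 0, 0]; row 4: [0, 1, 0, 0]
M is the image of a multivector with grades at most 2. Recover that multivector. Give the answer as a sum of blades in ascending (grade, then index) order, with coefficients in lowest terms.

Method: the blade images are trace-orthogonal — tr(rho(e_A) rho(e_B)^-1) = 4 if A = B and 0 otherwise — and rho(e_A)^-1 = (e_A)^2 * rho(e_A) with (e_A)^2 = +1 or -1, so the coefficient of e_A in the preimage is (e_A)^2 * tr(M rho(e_A))/4.
Nonzero projections over blades of grade <= 2: e1: (e1)^2 = +1, tr(M rho(e1)) = 4, coefficient 1; e3: (e3)^2 = -1, tr(M rho(e3)) = -2, coefficient 1/2; e13: (e13)^2 = +1, tr(M rho(e13)) = -28/5, coefficient -7/5. Every other blade of grade <= 2 projects to 0.
Answer: e1 + 1/2*e3 - 7/5*e13


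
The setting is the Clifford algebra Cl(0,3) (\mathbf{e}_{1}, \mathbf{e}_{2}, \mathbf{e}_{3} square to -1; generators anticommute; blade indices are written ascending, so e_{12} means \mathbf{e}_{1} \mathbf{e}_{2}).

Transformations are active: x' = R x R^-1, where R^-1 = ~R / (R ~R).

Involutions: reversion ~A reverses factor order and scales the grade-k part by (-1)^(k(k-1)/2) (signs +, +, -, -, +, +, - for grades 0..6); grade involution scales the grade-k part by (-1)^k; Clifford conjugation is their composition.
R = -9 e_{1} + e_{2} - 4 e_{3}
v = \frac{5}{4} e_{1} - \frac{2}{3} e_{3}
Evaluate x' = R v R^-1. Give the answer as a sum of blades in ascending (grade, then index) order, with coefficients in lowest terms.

~R = -9 e_{1} + e_{2} - 4 e_{3}, and R ~R = -98, so R^-1 = ~R / (-98).
R v = \frac{103}{12} - \frac{5}{4} e_{12} + 11 e_{13} - \frac{2}{3} e_{23}
Answer: \frac{16}{49} e_{1} - \frac{103}{588} e_{2} + \frac{67}{49} e_{3}


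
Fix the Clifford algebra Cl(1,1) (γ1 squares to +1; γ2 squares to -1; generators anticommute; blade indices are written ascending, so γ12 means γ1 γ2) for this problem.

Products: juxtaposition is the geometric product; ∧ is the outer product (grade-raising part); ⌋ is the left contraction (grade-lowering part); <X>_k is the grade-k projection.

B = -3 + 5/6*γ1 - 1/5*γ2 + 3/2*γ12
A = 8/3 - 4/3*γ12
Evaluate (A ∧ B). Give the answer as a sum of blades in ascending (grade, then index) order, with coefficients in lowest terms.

step 1: -8 + 20/9*γ1 - 8/15*γ2 + 8*γ12
Answer: -8 + 20/9*γ1 - 8/15*γ2 + 8*γ12


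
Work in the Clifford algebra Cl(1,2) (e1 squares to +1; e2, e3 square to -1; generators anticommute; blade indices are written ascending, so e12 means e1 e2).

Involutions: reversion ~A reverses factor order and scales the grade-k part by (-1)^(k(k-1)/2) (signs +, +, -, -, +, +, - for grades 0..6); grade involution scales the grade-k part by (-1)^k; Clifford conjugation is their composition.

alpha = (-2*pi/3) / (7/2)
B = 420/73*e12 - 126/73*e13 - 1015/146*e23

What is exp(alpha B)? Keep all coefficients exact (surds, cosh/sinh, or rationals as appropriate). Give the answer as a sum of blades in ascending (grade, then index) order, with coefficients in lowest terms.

B^2 term by term: the squares give (420/73)^2*(e12)^2 + (-126/73)^2*(e13)^2 + (-1015/146)^2*(e23)^2 = 176400/5329*(+1) + 15876/5329*(+1) + 1030225/21316*(-1) = -49/4 (each basis 2-blade squares to minus the product of its generators' squares); cross terms between blades sharing an index anticommute and cancel. So B^2 = -49/4.
B^2 = -49/4 — the series telescopes trigonometrically here: l = 7/2, alpha*l = -2*pi/3, so exp(alpha B) = cos(-2*pi/3) + (sin(-2*pi/3)/(7/2))*B = -1/2 + (-sqrt(3)/7)*B.
Answer: -1/2 - 60*sqrt(3)/73*e12 + 18*sqrt(3)/73*e13 + 145*sqrt(3)/146*e23


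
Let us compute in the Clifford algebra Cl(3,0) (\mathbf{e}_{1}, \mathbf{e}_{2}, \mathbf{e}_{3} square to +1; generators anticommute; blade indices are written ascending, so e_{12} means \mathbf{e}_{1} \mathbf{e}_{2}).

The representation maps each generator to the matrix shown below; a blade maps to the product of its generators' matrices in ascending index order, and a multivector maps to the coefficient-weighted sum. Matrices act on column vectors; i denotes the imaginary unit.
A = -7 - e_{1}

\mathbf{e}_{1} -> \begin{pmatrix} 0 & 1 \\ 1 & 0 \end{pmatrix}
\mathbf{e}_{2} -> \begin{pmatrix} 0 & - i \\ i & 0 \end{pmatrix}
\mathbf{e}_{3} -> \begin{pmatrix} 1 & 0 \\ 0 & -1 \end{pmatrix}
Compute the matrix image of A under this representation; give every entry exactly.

M = (-7)*1 + (-1)*rho(e_{1}), summed entrywise (1 is the identity matrix):
Answer: \begin{pmatrix} -7 & -1 \\ -1 & -7 \end{pmatrix}


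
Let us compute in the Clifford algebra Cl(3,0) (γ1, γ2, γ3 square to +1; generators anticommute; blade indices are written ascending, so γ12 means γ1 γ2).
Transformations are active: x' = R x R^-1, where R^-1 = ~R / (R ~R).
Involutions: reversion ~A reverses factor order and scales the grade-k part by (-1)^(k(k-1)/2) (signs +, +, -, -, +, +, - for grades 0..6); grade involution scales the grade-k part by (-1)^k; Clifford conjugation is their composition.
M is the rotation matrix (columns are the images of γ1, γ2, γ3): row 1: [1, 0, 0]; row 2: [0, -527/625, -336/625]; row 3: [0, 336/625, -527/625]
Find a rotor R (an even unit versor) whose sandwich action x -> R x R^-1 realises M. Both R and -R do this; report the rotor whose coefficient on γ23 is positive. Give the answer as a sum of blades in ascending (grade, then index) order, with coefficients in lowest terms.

Method: write R = a + b12*γ12 + b13*γ13 + b23*γ23 with a^2 + b12^2 + b13^2 + b23^2 = 1 (so R^-1 = ~R). Expanding the columns R e_j ~R gives tr M = 4a^2 - 1 and, from the antisymmetric part, M21 - M12 = -4a*b12, M13 - M31 = 4a*b13, M32 - M23 = -4a*b23.
Here tr M = -429/625, so a^2 = (1 + tr M)/4 = 49/625 and a = ±7/25. Taking a = 7/25: M21 - M12 = 0, M13 - M31 = 0, M32 - M23 = 672/625, giving b12 = 0, b13 = 0, b23 = -24/25, i.e. R = 7/25 - 24/25*γ23.
Its γ23 coefficient is negative, so report the other preimage -R.
Answer: -7/25 + 24/25*γ23. Uniqueness: Spin(3) -> SO(3) maps R and -R to the same rotation of trace -429/625; fixing the sign of the γ23 coefficient removes the ambiguity.


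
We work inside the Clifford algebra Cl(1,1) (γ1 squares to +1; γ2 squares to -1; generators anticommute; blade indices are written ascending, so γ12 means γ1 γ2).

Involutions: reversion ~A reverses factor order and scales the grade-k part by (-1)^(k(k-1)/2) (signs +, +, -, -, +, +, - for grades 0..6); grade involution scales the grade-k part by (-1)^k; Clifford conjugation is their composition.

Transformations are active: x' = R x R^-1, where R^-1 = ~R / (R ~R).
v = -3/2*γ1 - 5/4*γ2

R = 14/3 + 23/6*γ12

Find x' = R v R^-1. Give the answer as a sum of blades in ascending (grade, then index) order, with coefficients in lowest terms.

~R = 14/3 - 23/6*γ12, and R ~R = 85/12, so R^-1 = ~R / (85/12).
R v = -53/24*γ1 - 1/12*γ2
Answer: -719/510*γ1 + 1163/1020*γ2


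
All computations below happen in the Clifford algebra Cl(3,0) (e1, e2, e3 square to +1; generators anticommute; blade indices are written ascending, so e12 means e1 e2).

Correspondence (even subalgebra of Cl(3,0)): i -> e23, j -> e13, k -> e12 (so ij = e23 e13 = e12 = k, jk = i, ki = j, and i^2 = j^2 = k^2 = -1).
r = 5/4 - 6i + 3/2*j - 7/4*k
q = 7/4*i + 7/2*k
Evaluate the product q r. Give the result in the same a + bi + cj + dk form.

In blades: q = 7/2*e12 + 7/4*e23, r = 5/4 - 7/4*e12 + 3/2*e13 - 6*e23.
Distribute q over r term by term (generator squares from the signature, products reordered to ascending indices): (7/2*e12)*r = 49/8 + 35/8*e12 - 21*e13 - 21/4*e23; (7/4*e23)*r = 21/2 + 21/8*e12 + 49/16*e13 + 35/16*e23.
Sum: 133/8 + 7*e12 - 287/16*e13 - 49/16*e23; translating back through the correspondence:
Answer: 133/8 - 49/16*i - 287/16*j + 7k


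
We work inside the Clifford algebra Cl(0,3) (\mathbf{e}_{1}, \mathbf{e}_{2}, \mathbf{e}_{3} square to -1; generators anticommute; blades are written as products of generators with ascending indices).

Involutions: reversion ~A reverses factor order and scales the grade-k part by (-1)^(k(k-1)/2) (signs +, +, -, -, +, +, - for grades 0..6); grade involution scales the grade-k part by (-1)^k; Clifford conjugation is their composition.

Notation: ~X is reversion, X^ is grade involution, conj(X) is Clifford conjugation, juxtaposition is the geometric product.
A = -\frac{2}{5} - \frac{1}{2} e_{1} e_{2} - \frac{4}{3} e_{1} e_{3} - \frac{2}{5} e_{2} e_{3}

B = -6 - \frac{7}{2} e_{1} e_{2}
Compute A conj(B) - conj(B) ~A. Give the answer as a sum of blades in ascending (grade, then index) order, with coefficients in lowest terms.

first term: \frac{83}{20} + \frac{8}{5} e_{1} e_{2} + \frac{33}{5} e_{1} e_{3} + \frac{106}{15} e_{2} e_{3}
second term: \frac{13}{20} - \frac{22}{5} e_{1} e_{2} - \frac{47}{5} e_{1} e_{3} + \frac{34}{15} e_{2} e_{3}
Answer: \frac{7}{2} + 6 e_{1} e_{2} + 16 e_{1} e_{3} + \frac{24}{5} e_{2} e_{3}


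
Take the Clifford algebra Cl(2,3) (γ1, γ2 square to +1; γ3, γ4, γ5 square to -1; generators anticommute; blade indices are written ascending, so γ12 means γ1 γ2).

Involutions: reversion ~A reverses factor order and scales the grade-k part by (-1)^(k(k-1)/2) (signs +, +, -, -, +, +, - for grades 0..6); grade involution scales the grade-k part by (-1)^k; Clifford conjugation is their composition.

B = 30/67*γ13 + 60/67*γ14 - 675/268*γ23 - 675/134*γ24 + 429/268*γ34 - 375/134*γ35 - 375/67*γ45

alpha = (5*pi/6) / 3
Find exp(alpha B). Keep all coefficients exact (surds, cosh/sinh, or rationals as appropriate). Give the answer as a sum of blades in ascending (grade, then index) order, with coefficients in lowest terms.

B^2 term by term: the squares give (30/67)^2*(γ13)^2 + (60/67)^2*(γ14)^2 + (-675/268)^2*(γ23)^2 + (-675/134)^2*(γ24)^2 + (429/268)^2*(γ34)^2 + (-375/134)^2*(γ35)^2 + (-375/67)^2*(γ45)^2 = 900/4489*(+1) + 3600/4489*(+1) + 455625/71824*(+1) + 455625/17956*(+1) + 184041/71824*(-1) + 140625/17956*(-1) + 140625/4489*(-1) = -9 (each basis 2-blade squares to minus the product of its generators' squares); cross terms between blades sharing an index anticommute and cancel; the commuting (index-disjoint) pairs give grade-4 terms 2*c*c'*(blade product), which cancel blade by blade — γ1234: 20250/4489 - 20250/4489 = 0; γ1345: -22500/4489 + 22500/4489 = 0; γ2345: 253125/8978 - 253125/8978 = 0 — confirming B is simple. So B^2 = -9.
B^2 = -9 — the series telescopes trigonometrically here: l = 3, alpha*l = 5*pi/6, so exp(alpha B) = cos(5*pi/6) + (sin(5*pi/6)/3)*B = -sqrt(3)/2 + (1/6)*B.
Answer: -sqrt(3)/2 + 5/67*γ13 + 10/67*γ14 - 225/536*γ23 - 225/268*γ24 + 143/536*γ34 - 125/268*γ35 - 125/134*γ45


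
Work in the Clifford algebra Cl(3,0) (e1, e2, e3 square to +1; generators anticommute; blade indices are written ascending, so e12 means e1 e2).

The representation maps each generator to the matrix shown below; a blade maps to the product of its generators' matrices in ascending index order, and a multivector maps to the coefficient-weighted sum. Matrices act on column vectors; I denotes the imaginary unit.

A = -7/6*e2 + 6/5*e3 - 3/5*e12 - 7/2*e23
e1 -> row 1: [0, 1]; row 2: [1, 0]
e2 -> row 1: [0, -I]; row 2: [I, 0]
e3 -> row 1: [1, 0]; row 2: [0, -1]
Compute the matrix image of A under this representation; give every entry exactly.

Bivector images (products of the table entries): rho(e12) = rho(e1)rho(e2) = row 1: [I, 0]; row 2: [0, -I]; rho(e23) = rho(e2)rho(e3) = row 1: [0, I]; row 2: [I, 0].
M = (-7/6)*rho(e2) + (6/5)*rho(e3) + (-3/5)*rho(e12) + (-7/2)*rho(e23), summed entrywise:
Answer: row 1: [6/5 - 3*I/5, -7*I/3]; row 2: [-14*I/3, -6/5 + 3*I/5]
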